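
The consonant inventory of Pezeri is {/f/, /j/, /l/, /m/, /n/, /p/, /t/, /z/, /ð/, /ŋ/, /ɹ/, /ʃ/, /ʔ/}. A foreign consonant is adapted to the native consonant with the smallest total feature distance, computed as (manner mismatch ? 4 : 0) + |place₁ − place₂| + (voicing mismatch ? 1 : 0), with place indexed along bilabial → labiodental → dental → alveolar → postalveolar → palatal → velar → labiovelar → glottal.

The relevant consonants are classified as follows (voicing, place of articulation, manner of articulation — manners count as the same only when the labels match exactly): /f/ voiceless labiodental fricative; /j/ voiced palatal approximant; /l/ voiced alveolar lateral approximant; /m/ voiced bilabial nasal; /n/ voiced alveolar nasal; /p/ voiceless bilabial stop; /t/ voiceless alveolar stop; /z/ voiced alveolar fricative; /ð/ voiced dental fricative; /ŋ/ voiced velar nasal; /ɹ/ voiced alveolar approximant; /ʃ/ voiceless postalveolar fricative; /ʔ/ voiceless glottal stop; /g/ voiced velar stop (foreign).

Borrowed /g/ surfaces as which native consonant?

/ʔ/ is closest: same manner (stop), place distance 2 (velar→glottal), voicing differs (+1); total 3. Next closest is /t/ at distance 4.

ʔ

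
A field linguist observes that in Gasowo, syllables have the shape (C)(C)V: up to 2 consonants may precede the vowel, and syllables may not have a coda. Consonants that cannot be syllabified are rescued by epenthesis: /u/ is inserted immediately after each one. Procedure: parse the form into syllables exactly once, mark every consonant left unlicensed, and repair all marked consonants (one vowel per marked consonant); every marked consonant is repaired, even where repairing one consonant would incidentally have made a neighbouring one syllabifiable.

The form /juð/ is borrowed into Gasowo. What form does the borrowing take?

juðu

Syllabifying with onset maximization leaves /ð/ stranded (no codas are permitted; onsets may contain at most 2 consonants).
Inserting the epenthetic vowel yields /ð/ → /ðu/.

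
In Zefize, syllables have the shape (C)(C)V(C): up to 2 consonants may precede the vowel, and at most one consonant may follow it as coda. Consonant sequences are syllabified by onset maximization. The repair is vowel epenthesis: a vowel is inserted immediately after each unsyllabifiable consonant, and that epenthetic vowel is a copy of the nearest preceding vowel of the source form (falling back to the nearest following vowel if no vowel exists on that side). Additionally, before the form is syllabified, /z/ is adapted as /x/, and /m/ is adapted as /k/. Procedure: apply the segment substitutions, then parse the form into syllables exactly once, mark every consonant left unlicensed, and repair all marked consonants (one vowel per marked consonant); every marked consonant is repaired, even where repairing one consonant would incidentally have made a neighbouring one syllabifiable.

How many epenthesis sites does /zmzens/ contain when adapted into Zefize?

After substitution the input is /xkxens/.
The unsyllabifiable consonants are /x/, /s/; each receives one epenthetic vowel.

2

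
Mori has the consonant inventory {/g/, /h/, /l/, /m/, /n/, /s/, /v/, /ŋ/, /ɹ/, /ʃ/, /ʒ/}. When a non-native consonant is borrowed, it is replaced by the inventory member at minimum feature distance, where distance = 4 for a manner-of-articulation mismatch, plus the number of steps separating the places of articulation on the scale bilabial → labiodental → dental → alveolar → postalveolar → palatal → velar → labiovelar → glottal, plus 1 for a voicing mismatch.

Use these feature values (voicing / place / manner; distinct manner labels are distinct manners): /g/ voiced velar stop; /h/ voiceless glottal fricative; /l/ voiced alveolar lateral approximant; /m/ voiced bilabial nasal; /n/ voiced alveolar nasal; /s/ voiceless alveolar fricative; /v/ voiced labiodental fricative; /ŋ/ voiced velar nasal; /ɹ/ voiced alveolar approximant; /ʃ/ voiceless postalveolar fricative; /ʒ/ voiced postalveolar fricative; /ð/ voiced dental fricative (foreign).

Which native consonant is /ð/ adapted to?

v

/v/ is closest: same manner (fricative), place distance 1 (dental→labiodental), same voicing; total 1. Next closest is /s/ at distance 2.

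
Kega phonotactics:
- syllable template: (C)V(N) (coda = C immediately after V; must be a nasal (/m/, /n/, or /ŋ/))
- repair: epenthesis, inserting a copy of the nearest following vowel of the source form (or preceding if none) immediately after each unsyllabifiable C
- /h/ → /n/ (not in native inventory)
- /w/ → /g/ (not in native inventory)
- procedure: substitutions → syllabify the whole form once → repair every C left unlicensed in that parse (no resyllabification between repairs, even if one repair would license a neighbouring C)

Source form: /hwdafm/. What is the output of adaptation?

nagadafama

Substitution: /h/ → /n/, /w/ → /g/, giving /ngdafm/.
Under (C)V(N), the unsyllabifiable consonants are /n/, /g/, /f/, /m/ (only a nasal (/m/, /n/, or /ŋ/) is licensed in coda position; onsets are limited to one consonant).
Inserting the epenthetic vowel yields /n/ → /na/, /g/ → /ga/, /f/ → /fa/, /m/ → /ma/.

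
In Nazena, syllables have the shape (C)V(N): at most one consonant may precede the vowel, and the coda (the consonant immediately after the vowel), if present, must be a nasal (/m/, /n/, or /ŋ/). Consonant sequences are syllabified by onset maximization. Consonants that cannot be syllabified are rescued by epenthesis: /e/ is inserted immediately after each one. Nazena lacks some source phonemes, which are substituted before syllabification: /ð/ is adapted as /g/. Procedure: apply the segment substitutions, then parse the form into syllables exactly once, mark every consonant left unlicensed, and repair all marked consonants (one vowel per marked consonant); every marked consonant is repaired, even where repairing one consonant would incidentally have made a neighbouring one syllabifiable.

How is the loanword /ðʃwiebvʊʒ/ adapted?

geʃewiebevʊʒe

Substitution: /ð/ → /g/, giving /gʃwiebvʊʒ/.
The consonants /g/, /ʃ/, /b/, /ʒ/ cannot be parsed into a legal (C)V(N) syllable (only a nasal (/m/, /n/, or /ŋ/) is licensed in coda position; onsets are limited to one consonant).
Inserting the epenthetic vowel yields /g/ → /ge/, /ʃ/ → /ʃe/, /b/ → /be/, /ʒ/ → /ʒe/.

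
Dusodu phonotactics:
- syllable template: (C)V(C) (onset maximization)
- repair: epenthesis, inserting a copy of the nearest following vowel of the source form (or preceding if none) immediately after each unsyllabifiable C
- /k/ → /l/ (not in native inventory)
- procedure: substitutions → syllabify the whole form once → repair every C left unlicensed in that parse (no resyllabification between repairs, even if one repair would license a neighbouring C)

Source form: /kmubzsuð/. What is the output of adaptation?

Substitution: /k/ → /l/, giving /lmubzsuð/.
Under (C)V(C), the unsyllabifiable consonants are /l/, /z/ (at most one coda consonant is licensed; onsets are limited to one consonant).
Inserting the epenthetic vowel yields /l/ → /lu/, /z/ → /zu/.

lumubzusuð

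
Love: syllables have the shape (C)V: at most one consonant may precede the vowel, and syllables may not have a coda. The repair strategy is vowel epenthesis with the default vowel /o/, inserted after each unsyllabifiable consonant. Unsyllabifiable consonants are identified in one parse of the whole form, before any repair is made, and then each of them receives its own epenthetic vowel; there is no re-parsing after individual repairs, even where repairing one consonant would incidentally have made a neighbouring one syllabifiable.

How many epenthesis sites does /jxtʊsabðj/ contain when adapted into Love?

The unsyllabifiable consonants are /j/, /x/, /b/, /ð/, /j/; each receives one epenthetic vowel.

5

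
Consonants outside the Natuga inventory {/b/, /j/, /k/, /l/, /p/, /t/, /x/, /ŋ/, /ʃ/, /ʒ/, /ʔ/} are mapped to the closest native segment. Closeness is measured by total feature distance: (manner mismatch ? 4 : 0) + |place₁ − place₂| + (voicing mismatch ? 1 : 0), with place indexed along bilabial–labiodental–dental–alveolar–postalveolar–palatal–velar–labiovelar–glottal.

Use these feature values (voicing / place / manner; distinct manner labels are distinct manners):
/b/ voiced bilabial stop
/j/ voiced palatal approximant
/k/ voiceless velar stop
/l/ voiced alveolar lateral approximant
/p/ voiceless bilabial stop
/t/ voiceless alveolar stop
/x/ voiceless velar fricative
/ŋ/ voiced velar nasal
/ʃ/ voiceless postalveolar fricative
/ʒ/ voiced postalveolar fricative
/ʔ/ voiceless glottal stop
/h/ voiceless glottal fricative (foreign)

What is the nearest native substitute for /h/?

/x/ is closest: same manner (fricative), place distance 2 (glottal→velar), same voicing; total 2. Next closest is /ʃ/ at distance 4.

x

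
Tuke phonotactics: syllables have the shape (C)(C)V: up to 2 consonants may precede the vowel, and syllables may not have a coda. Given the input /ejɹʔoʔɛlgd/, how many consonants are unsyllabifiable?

4

Under (C)(C)V, the unsyllabifiable consonants are /j/, /l/, /g/, /d/ (no codas are permitted; onsets may contain at most 2 consonants).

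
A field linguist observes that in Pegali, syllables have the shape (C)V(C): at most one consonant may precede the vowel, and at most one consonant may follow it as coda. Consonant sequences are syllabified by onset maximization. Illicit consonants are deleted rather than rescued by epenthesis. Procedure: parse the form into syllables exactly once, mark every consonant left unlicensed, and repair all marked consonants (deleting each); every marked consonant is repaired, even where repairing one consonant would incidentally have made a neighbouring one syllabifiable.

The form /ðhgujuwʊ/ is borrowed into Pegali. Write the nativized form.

The consonants /ð/, /h/ cannot be parsed into a legal (C)V(C) syllable (at most one coda consonant is licensed; onsets are limited to one consonant).
Deletion applies to /ð/, /h/.

gujuwʊ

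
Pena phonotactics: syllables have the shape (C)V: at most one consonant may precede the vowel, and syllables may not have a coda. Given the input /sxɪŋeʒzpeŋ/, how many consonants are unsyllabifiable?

The consonants /s/, /ʒ/, /z/, /ŋ/ cannot be parsed into a legal (C)V syllable (no codas are permitted; onsets are limited to one consonant).

4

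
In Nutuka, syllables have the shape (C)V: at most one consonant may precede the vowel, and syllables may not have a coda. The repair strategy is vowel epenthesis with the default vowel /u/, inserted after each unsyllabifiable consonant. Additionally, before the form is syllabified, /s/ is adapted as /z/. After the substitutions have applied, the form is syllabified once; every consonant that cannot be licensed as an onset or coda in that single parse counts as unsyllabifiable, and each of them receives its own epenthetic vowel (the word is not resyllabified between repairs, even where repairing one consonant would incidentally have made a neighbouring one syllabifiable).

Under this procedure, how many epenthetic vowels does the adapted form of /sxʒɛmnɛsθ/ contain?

5

After substitution the input is /zxʒɛmnɛzθ/.
The unsyllabifiable consonants are /z/, /x/, /m/, /z/, /θ/; each receives one epenthetic vowel.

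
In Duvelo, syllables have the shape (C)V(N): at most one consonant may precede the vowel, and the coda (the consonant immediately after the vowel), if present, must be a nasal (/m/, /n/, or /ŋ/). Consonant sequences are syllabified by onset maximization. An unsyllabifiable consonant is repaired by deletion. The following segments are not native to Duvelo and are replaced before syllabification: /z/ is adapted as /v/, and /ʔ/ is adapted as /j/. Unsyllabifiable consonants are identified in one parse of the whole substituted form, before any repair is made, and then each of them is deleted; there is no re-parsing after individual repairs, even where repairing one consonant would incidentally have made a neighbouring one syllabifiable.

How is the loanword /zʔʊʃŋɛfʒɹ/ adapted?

jʊŋɛ

Substitution: /z/ → /v/, /ʔ/ → /j/, giving /vjʊʃŋɛfʒɹ/.
Syllabifying with onset maximization leaves /v/, /ʃ/, /f/, /ʒ/, /ɹ/ stranded (only a nasal (/m/, /n/, or /ŋ/) is licensed in coda position; onsets are limited to one consonant).
Deletion applies to /v/, /ʃ/, /f/, /ʒ/, /ɹ/.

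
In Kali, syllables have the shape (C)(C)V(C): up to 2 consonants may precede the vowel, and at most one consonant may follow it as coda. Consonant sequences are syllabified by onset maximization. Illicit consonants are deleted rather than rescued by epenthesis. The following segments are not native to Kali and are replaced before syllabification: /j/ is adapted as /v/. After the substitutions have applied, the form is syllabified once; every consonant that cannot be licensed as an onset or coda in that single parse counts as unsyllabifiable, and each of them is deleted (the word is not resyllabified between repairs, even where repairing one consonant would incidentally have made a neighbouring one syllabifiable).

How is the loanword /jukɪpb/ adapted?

Substitution: /j/ → /v/, giving /vukɪpb/.
The consonants /b/ cannot be parsed into a legal (C)(C)V(C) syllable (at most one coda consonant is licensed; onsets may contain at most 2 consonants).
Each unlicensed consonant is deleted: /b/.

vukɪp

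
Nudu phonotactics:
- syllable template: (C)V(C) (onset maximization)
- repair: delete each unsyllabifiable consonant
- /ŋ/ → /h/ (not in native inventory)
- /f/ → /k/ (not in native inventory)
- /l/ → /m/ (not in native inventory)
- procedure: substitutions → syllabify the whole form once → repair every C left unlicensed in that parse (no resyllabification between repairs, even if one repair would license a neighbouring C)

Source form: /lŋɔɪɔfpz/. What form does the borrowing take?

Substitution: /l/ → /m/, /ŋ/ → /h/, /f/ → /k/, giving /mhɔɪɔkpz/.
The consonants /m/, /p/, /z/ cannot be parsed into a legal (C)V(C) syllable (at most one coda consonant is licensed; onsets are limited to one consonant).
Deleting the stranded consonants removes /m/, /p/, /z/.

hɔɪɔk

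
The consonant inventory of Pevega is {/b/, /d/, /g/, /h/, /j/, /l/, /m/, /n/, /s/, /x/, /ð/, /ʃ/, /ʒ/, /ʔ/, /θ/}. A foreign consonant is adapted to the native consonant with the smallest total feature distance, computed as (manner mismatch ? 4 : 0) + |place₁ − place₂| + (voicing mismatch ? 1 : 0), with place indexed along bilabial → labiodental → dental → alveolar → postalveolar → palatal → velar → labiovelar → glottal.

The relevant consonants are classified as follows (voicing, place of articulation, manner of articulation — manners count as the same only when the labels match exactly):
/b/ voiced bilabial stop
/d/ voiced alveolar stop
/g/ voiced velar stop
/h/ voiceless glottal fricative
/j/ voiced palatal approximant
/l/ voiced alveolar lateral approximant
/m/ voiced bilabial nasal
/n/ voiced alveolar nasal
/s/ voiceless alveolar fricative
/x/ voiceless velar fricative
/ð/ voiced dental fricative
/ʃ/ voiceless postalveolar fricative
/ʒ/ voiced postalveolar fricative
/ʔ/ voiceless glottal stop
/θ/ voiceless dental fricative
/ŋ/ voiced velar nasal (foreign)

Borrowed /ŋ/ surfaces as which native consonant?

/n/ is closest: same manner (nasal), place distance 3 (velar→alveolar), same voicing; total 3. Next closest is /g/ at distance 4.

n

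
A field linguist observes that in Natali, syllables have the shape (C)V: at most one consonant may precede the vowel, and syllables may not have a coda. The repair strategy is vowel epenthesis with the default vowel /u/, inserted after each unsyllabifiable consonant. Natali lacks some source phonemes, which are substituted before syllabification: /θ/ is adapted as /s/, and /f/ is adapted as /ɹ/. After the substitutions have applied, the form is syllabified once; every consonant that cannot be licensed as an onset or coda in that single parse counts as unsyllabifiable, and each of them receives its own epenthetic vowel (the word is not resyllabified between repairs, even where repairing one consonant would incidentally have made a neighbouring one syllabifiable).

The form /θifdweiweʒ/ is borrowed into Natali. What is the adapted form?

Substitution: /θ/ → /s/, /f/ → /ɹ/, giving /siɹdweiweʒ/.
Under (C)V, the unsyllabifiable consonants are /ɹ/, /d/, /ʒ/ (no codas are permitted; onsets are limited to one consonant).
Epenthesis after each stranded consonant: /ɹ/ → /ɹu/, /d/ → /du/, /ʒ/ → /ʒu/.

siɹuduweiweʒu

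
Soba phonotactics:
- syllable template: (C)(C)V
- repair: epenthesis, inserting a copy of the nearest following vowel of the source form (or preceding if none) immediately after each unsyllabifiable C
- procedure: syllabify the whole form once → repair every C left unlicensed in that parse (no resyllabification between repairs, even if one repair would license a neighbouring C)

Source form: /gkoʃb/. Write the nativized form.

Under (C)(C)V, the unsyllabifiable consonants are /ʃ/, /b/ (no codas are permitted; onsets may contain at most 2 consonants).
Epenthesis after each stranded consonant: /ʃ/ → /ʃo/, /b/ → /bo/.

gkoʃobo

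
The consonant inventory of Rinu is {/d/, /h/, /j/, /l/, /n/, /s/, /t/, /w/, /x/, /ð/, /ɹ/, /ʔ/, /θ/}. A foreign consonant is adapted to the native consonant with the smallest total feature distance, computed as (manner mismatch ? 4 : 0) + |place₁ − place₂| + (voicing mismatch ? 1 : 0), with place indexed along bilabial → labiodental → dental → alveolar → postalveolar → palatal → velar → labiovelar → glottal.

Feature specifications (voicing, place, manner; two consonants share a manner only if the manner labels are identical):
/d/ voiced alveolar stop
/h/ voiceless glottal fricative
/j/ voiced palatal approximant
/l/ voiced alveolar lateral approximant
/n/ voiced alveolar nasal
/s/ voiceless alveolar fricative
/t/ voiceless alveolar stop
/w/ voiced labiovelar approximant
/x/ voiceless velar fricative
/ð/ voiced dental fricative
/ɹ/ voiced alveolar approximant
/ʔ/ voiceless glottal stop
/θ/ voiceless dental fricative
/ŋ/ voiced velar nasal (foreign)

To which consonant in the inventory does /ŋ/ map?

/n/ is closest: same manner (nasal), place distance 3 (velar→alveolar), same voicing; total 3. Next closest is /j/ at distance 5.

n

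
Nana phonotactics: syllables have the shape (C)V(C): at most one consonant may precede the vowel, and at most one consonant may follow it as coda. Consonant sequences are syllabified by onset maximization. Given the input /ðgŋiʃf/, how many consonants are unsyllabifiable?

3

The consonants /ð/, /g/, /f/ cannot be parsed into a legal (C)V(C) syllable (at most one coda consonant is licensed; onsets are limited to one consonant).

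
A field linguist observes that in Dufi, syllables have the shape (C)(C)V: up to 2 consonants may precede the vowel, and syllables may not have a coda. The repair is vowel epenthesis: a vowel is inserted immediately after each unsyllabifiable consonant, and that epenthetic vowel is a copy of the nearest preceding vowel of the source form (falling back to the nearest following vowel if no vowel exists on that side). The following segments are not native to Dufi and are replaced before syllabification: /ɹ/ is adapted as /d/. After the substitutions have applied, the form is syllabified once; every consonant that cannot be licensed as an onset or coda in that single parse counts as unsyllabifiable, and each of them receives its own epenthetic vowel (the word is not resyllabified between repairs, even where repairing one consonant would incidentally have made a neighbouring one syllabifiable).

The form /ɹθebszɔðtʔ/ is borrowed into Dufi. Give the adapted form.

Substitution: /ɹ/ → /d/, giving /dθebszɔðtʔ/.
Syllabifying with onset maximization leaves /b/, /ð/, /t/, /ʔ/ stranded (no codas are permitted; onsets may contain at most 2 consonants).
Epenthesis after each stranded consonant: /b/ → /be/, /ð/ → /ðɔ/, /t/ → /tɔ/, /ʔ/ → /ʔɔ/.

dθebeszɔðɔtɔʔɔ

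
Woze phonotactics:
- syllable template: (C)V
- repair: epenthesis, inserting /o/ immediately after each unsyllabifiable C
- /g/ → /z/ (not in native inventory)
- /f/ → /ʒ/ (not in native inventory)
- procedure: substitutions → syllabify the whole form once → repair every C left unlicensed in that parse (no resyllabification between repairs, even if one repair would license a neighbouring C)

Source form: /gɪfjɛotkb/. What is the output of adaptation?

Substitution: /g/ → /z/, /f/ → /ʒ/, giving /zɪʒjɛotkb/.
The consonants /ʒ/, /t/, /k/, /b/ cannot be parsed into a legal (C)V syllable (no codas are permitted; onsets are limited to one consonant).
Epenthesis after each stranded consonant: /ʒ/ → /ʒo/, /t/ → /to/, /k/ → /ko/, /b/ → /bo/.

zɪʒojɛotokobo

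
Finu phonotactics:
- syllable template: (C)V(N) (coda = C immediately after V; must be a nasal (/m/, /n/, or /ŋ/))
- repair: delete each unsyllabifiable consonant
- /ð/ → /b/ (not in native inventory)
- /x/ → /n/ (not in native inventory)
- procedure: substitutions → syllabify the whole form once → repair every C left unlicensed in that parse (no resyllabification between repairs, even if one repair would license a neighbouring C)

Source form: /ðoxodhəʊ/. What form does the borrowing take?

Substitution: /ð/ → /b/, /x/ → /n/, giving /bonodhəʊ/.
The consonants /d/ cannot be parsed into a legal (C)V(N) syllable (only a nasal (/m/, /n/, or /ŋ/) is licensed in coda position; onsets are limited to one consonant).
Deletion applies to /d/.

bonohəʊ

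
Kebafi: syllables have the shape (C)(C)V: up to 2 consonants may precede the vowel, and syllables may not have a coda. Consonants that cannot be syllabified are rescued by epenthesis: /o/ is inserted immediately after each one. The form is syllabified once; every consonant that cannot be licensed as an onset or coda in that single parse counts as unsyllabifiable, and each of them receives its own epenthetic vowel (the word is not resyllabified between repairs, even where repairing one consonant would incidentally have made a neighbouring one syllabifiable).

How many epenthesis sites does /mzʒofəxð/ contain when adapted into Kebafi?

The unsyllabifiable consonants are /m/, /x/, /ð/; each receives one epenthetic vowel.

3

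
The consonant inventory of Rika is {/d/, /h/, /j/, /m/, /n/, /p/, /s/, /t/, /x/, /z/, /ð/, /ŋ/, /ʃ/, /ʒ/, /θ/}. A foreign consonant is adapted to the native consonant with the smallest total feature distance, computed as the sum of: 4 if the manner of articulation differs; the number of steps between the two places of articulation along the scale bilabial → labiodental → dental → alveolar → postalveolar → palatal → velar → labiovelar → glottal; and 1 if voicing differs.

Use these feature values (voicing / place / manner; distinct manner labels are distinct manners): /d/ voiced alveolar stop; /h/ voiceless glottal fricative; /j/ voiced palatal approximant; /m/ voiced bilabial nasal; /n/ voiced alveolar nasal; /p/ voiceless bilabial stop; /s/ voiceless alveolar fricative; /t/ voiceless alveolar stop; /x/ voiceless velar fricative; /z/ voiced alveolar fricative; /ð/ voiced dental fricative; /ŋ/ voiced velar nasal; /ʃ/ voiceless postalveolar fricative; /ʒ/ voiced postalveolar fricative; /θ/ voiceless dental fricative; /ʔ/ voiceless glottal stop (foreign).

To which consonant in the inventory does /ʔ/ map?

/h/ is closest: manner differs (stop→fricative, +4), place distance 0 (glottal→glottal), same voicing; total 4. Next closest is /t/ at distance 5.

h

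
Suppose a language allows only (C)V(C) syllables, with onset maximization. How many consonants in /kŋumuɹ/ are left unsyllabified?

The consonants /k/ cannot be parsed into a legal (C)V(C) syllable (at most one coda consonant is licensed; onsets are limited to one consonant).

1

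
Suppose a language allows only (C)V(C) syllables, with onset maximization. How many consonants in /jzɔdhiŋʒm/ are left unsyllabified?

Syllabifying with onset maximization leaves /j/, /ʒ/, /m/ stranded (at most one coda consonant is licensed; onsets are limited to one consonant).

3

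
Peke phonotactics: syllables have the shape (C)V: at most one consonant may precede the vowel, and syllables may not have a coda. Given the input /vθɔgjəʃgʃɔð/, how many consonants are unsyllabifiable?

Syllabifying with onset maximization leaves /v/, /g/, /ʃ/, /g/, /ð/ stranded (no codas are permitted; onsets are limited to one consonant).

5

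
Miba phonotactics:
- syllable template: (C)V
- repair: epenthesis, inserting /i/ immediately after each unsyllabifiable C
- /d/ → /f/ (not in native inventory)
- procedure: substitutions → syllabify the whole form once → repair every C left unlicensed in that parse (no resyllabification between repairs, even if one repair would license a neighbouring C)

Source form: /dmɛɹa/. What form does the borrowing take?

fimɛɹa

Substitution: /d/ → /f/, giving /fmɛɹa/.
Syllabifying with onset maximization leaves /f/ stranded (no codas are permitted; onsets are limited to one consonant).
Epenthesis after each stranded consonant: /f/ → /fi/.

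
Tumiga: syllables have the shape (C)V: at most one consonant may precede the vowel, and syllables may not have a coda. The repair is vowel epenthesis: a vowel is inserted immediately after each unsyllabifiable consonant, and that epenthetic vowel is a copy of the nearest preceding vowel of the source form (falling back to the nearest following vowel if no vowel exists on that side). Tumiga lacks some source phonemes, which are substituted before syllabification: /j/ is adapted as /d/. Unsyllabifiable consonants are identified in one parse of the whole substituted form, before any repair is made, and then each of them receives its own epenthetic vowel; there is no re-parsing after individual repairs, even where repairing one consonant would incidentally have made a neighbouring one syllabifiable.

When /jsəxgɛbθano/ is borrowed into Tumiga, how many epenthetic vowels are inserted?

3

After substitution the input is /dsəxgɛbθano/.
The unsyllabifiable consonants are /d/, /x/, /b/; each receives one epenthetic vowel.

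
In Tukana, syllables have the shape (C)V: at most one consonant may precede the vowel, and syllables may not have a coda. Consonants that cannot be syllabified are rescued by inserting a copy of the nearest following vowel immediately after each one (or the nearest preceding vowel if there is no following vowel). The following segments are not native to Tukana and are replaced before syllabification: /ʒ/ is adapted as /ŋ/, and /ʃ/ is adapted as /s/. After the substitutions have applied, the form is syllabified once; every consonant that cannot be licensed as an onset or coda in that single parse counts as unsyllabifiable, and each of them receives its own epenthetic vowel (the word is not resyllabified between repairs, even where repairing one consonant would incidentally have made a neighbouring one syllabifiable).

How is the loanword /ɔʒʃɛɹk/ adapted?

ɔŋɛsɛɹɛkɛ

Substitution: /ʒ/ → /ŋ/, /ʃ/ → /s/, giving /ɔŋsɛɹk/.
Under (C)V, the unsyllabifiable consonants are /ŋ/, /ɹ/, /k/ (no codas are permitted; onsets are limited to one consonant).
Inserting the epenthetic vowel yields /ŋ/ → /ŋɛ/, /ɹ/ → /ɹɛ/, /k/ → /kɛ/.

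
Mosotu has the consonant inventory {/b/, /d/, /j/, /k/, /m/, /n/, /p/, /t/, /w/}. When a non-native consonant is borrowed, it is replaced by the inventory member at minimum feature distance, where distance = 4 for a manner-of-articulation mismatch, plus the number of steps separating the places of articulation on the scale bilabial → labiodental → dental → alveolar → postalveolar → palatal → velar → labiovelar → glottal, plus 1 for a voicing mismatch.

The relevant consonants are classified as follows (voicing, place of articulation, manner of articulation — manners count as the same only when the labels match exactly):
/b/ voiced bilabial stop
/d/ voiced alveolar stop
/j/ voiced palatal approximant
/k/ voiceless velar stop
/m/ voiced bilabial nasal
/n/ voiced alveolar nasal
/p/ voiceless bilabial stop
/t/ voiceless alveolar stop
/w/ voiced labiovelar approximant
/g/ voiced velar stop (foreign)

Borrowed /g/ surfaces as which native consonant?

/k/ is closest: same manner (stop), place distance 0 (velar→velar), voicing differs (+1); total 1. Next closest is /d/ at distance 3.

k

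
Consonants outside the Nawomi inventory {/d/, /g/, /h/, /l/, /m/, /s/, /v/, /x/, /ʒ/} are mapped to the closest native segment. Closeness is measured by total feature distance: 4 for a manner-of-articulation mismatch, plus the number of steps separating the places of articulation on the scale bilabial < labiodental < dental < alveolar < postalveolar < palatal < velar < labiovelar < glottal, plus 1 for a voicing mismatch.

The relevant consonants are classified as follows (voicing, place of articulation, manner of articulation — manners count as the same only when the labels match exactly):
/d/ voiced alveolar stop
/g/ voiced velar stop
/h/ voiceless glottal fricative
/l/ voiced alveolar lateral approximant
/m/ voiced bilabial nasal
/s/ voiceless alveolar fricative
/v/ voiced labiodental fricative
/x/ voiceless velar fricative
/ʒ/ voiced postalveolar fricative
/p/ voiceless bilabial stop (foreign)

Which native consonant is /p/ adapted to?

d

/d/ is closest: same manner (stop), place distance 3 (bilabial→alveolar), voicing differs (+1); total 4. Next closest is /m/ at distance 5.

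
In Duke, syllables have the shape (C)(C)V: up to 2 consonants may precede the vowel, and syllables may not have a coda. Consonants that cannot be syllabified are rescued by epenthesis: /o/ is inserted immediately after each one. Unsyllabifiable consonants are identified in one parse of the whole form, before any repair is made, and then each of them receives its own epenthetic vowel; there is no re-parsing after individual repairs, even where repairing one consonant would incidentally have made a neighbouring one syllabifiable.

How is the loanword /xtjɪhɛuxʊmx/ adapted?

xotjɪhɛuxʊmoxo

Under (C)(C)V, the unsyllabifiable consonants are /x/, /m/, /x/ (no codas are permitted; onsets may contain at most 2 consonants).
Each unlicensed consonant becomes the onset of a new syllable: /x/ → /xo/, /m/ → /mo/, /x/ → /xo/.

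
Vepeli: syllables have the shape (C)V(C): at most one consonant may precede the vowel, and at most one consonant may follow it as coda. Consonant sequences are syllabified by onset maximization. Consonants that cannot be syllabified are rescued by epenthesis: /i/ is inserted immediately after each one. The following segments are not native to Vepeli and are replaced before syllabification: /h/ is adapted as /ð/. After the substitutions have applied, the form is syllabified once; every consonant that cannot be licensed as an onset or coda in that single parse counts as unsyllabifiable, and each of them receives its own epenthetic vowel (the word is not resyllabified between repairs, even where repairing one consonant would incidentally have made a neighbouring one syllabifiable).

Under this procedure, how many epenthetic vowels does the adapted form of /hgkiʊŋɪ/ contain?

2

After substitution the input is /ðgkiʊŋɪ/.
The unsyllabifiable consonants are /ð/, /g/; each receives one epenthetic vowel.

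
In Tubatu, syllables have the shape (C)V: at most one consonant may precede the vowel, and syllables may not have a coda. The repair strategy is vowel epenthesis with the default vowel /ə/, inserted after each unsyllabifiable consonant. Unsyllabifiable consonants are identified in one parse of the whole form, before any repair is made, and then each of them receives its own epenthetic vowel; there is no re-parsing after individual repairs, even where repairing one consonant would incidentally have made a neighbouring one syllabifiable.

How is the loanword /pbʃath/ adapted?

Under (C)V, the unsyllabifiable consonants are /p/, /b/, /t/, /h/ (no codas are permitted; onsets are limited to one consonant).
Each unlicensed consonant becomes the onset of a new syllable: /p/ → /pə/, /b/ → /bə/, /t/ → /tə/, /h/ → /hə/.

pəbəʃatəhə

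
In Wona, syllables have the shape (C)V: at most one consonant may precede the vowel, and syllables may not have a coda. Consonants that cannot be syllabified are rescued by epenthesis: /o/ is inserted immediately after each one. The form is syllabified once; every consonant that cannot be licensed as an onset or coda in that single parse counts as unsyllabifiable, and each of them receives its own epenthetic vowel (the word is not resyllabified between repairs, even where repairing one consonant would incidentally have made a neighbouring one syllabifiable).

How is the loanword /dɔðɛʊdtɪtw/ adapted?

The consonants /d/, /t/, /w/ cannot be parsed into a legal (C)V syllable (no codas are permitted; onsets are limited to one consonant).
Inserting the epenthetic vowel yields /d/ → /do/, /t/ → /to/, /w/ → /wo/.

dɔðɛʊdotɪtowo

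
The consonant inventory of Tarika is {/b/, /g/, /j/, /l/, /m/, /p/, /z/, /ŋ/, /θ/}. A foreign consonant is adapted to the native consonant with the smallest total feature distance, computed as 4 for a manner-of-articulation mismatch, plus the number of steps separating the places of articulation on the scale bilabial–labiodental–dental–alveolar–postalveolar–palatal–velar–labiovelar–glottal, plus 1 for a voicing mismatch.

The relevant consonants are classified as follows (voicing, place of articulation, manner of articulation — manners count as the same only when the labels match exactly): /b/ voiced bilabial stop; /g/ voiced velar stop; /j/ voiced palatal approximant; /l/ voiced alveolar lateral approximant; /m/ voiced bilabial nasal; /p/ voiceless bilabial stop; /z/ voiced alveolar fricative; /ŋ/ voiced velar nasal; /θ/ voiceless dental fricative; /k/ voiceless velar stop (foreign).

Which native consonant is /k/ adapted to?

/g/ is closest: same manner (stop), place distance 0 (velar→velar), voicing differs (+1); total 1. Next closest is /ŋ/ at distance 5.

g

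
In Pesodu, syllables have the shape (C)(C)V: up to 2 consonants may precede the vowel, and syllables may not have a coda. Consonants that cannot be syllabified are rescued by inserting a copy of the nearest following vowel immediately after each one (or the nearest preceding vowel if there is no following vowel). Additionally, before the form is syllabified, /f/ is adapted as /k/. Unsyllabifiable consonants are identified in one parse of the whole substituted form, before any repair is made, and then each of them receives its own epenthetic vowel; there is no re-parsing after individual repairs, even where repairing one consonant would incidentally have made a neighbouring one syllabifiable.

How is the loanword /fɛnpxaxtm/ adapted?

Substitution: /f/ → /k/, giving /kɛnpxaxtm/.
Syllabifying with onset maximization leaves /n/, /x/, /t/, /m/ stranded (no codas are permitted; onsets may contain at most 2 consonants).
Each unlicensed consonant becomes the onset of a new syllable: /n/ → /na/, /x/ → /xa/, /t/ → /ta/, /m/ → /ma/.

kɛnapxaxatama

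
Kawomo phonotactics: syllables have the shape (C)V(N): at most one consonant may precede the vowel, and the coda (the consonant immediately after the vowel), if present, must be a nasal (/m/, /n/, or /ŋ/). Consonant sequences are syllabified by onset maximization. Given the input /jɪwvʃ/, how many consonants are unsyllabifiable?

3

Syllabifying with onset maximization leaves /w/, /v/, /ʃ/ stranded (only a nasal (/m/, /n/, or /ŋ/) is licensed in coda position; onsets are limited to one consonant).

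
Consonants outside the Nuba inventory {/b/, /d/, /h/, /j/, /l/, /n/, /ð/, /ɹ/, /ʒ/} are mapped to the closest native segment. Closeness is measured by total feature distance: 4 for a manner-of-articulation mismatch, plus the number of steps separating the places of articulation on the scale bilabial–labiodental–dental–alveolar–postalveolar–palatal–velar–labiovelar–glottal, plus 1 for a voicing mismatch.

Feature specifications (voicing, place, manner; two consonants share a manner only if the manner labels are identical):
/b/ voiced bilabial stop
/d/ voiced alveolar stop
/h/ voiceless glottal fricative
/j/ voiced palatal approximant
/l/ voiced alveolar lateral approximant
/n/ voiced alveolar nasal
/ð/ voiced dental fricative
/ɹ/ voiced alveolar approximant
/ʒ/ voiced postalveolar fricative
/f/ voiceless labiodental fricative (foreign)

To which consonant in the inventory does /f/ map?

/ð/ is closest: same manner (fricative), place distance 1 (labiodental→dental), voicing differs (+1); total 2. Next closest is /ʒ/ at distance 4.

ð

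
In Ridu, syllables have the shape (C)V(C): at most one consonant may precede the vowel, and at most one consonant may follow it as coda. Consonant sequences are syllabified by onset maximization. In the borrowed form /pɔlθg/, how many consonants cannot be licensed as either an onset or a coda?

The consonants /θ/, /g/ cannot be parsed into a legal (C)V(C) syllable (at most one coda consonant is licensed; onsets are limited to one consonant).

2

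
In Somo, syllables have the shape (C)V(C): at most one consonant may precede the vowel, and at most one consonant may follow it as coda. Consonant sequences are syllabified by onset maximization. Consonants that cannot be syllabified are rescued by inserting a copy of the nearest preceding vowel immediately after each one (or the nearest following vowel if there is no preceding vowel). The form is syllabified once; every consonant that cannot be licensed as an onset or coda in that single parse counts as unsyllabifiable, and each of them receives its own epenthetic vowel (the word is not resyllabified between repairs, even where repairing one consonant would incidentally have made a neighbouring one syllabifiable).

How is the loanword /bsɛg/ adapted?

bɛsɛg

Syllabifying with onset maximization leaves /b/ stranded (at most one coda consonant is licensed; onsets are limited to one consonant).
Epenthesis after each stranded consonant: /b/ → /bɛ/.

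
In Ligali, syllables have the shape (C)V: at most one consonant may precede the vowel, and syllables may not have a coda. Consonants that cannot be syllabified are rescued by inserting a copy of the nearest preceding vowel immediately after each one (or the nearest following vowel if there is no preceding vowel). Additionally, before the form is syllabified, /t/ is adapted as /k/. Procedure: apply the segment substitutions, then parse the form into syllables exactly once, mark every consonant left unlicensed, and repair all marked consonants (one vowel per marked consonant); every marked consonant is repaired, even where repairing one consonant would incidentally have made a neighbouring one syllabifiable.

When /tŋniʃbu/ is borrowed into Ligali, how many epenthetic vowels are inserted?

3

After substitution the input is /kŋniʃbu/.
The unsyllabifiable consonants are /k/, /ŋ/, /ʃ/; each receives one epenthetic vowel.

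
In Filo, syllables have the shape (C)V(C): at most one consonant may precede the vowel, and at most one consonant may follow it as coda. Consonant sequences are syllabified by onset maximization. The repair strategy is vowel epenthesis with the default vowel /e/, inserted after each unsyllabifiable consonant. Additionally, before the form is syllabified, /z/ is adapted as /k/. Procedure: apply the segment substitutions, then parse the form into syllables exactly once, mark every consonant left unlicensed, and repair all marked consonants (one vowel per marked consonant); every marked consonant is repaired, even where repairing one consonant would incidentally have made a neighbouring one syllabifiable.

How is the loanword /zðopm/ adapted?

keðopme

Substitution: /z/ → /k/, giving /kðopm/.
Syllabifying with onset maximization leaves /k/, /m/ stranded (at most one coda consonant is licensed; onsets are limited to one consonant).
Epenthesis after each stranded consonant: /k/ → /ke/, /m/ → /me/.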